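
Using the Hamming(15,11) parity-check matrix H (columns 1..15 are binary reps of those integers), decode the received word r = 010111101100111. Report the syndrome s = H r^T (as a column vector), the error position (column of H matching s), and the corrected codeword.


s = (1, 1, 0, 1)^T, error position = 13, corrected codeword c = 010111101100011

Compute s = H r^T mod 2 one row at a time:
  s_1 = 0 + 1 + 1 + 0 + 0 + 1 + 1 + 1 = 5 ≡ 1 (mod 2).
  s_2 = 1 + 1 + 1 + 1 + 0 + 1 + 1 + 1 = 7 ≡ 1 (mod 2).
  s_3 = 1 + 0 + 1 + 1 + 1 + 0 + 1 + 1 = 6 ≡ 0 (mod 2).
  s_4 = 0 + 0 + 1 + 1 + 1 + 0 + 1 + 1 = 5 ≡ 1 (mod 2).
s = (1, 1, 0, 1)^T — this equals column 13 of H (binary 1101), so error is at position 13.
Correct: flip bit 13 of r = 010111101100111 to get c = 010111101100011.


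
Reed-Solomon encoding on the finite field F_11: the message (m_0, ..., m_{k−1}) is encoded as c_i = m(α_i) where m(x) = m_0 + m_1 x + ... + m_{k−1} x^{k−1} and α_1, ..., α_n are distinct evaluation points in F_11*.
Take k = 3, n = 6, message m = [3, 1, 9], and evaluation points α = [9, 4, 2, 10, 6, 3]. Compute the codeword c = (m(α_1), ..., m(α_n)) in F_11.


c = [4, 8, 8, 0, 3, 10]

Message polynomial: m(x) = 3 + 1·x + 9·x^2 (mod 11).
For each evaluation point α_i, compute m(α_i) mod 11:
  α_1 = 9: Horner steps 9 → 5 → 4, so m(9) = 4.
  α_2 = 4: Horner steps 9 → 4 → 8, so m(4) = 8.
  α_3 = 2: Horner steps 9 → 8 → 8, so m(2) = 8.
  α_4 = 10: Horner steps 9 → 3 → 0, so m(10) = 0.
  α_5 = 6: Horner steps 9 → 0 → 3, so m(6) = 3.
  α_6 = 3: Horner steps 9 → 6 → 10, so m(3) = 10.
Codeword c = [4, 8, 8, 0, 3, 10] ∈ F_11^6.


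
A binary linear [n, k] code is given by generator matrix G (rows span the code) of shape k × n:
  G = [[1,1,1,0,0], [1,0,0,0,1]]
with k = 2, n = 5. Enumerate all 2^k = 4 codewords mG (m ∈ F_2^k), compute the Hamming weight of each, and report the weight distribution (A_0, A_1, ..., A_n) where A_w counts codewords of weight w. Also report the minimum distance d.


Weight distribution: A_0 = 1, A_2 = 1, A_3 = 2. Minimum distance d = 2.

Enumerate all 2^2 = 4 messages m ∈ F_2^2.
For each, compute codeword c = mG in F_2^5, then tally its weight.
  m = 00 → c = 00000, weight = 0.
  m = 10 → c = 11100, weight = 3.
  m = 01 → c = 10001, weight = 2.
  m = 11 → c = 01101, weight = 3.
Tally weights:
  weight 0: 1 codewords.
  weight 2: 1 codewords.
  weight 3: 2 codewords.
Minimum distance d = smallest w > 0 with A_w > 0 = 2.
Sanity: Σ A_w = 4 = 2^2 = 4 ✓.


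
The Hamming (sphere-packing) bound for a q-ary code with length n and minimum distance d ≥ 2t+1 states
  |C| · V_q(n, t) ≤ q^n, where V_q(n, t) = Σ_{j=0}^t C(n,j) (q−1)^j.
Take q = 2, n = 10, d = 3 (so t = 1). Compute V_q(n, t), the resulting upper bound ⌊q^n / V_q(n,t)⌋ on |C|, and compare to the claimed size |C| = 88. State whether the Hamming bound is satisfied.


V_q(n, t) = 11, q^n = 1024, Hamming bound = 93, |C| = 88 ≤ bound (satisfied).

Step 1: Compute V_q(n, t) = Σ_{j=0}^1 C(n, j) (q−1)^j.
  j = 0: C(10,0)·(1)^0 = 1·1 = 1.
  j = 1: C(10,1)·(1)^1 = 10·1 = 10.
  V_q(n, t) = 1 + 10 = 11.
Step 2: q^n = 2^10 = 1024.
Step 3: Hamming bound ⌊q^n / V_q(n,t)⌋ = ⌊1024/11⌋ = 93.
Step 4: Compare |C| = 88 to 93: satisfied.
The claimed |C| lies below the Hamming bound.


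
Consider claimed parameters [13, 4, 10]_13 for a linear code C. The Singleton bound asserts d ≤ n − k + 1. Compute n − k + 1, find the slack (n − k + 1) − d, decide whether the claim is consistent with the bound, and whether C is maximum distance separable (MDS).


Singleton RHS = n − k + 1 = 10, slack = 0, bound satisfied, MDS.

Singleton bound: d ≤ n − k + 1.
Here n = 13, k = 4, so n − k + 1 = 10.
Given d = 10, check d ≤ 10: YES.
Slack = (n − k + 1) − d = 0.
The code is MDS (slack = 0).
Description: the claimed parameters are [13, 4, 10]_13; such a code would be MDS (meets Singleton bound).


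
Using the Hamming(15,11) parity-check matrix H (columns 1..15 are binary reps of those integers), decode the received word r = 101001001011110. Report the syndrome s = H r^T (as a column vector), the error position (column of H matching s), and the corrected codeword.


s = (1, 0, 0, 1)^T, error position = 9, corrected codeword c = 101001000011110

Compute s = H r^T mod 2 one row at a time:
  s_1 = 0 + 1 + 0 + 1 + 1 + 1 + 1 + 0 = 5 ≡ 1 (mod 2).
  s_2 = 0 + 0 + 1 + 0 + 1 + 1 + 1 + 0 = 4 ≡ 0 (mod 2).
  s_3 = 0 + 1 + 1 + 0 + 0 + 1 + 1 + 0 = 4 ≡ 0 (mod 2).
  s_4 = 1 + 1 + 0 + 0 + 1 + 1 + 1 + 0 = 5 ≡ 1 (mod 2).
s = (1, 0, 0, 1)^T — this equals column 9 of H (binary 1001), so error is at position 9.
Correct: flip bit 9 of r = 101001001011110 to get c = 101001000011110.


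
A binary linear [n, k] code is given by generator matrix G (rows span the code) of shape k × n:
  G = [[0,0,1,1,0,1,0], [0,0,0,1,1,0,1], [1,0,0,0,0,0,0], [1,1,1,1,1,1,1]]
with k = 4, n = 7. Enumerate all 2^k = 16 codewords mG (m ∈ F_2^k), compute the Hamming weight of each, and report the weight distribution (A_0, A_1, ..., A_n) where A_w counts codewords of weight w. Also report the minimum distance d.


Weight distribution: A_0 = 1, A_1 = 1, A_2 = 1, A_3 = 5, A_4 = 5, A_5 = 1, A_6 = 1, A_7 = 1. Minimum distance d = 1.

Enumerate all 2^4 = 16 messages m ∈ F_2^4.
For each, compute codeword c = mG in F_2^7, then tally its weight.
  m = 0000 → c = 0000000, weight = 0.
  m = 1000 → c = 0011010, weight = 3.
  m = 0100 → c = 0001101, weight = 3.
  m = 1100 → c = 0010111, weight = 4.
  m = 0010 → c = 1000000, weight = 1.
  m = 1010 → c = 1011010, weight = 4.
  m = 0110 → c = 1001101, weight = 4.
  m = 1110 → c = 1010111, weight = 5.
  m = 0001 → c = 1111111, weight = 7.
  m = 1001 → c = 1100101, weight = 4.
  m = 0101 → c = 1110010, weight = 4.
  m = 1101 → c = 1101000, weight = 3.
  m = 0011 → c = 0111111, weight = 6.
  m = 1011 → c = 0100101, weight = 3.
  m = 0111 → c = 0110010, weight = 3.
  m = 1111 → c = 0101000, weight = 2.
Tally weights:
  weight 0: 1 codewords.
  weight 1: 1 codewords.
  weight 2: 1 codewords.
  weight 3: 5 codewords.
  weight 4: 5 codewords.
  weight 5: 1 codewords.
  weight 6: 1 codewords.
  weight 7: 1 codewords.
Minimum distance d = smallest w > 0 with A_w > 0 = 1.
Sanity: Σ A_w = 16 = 2^4 = 16 ✓.


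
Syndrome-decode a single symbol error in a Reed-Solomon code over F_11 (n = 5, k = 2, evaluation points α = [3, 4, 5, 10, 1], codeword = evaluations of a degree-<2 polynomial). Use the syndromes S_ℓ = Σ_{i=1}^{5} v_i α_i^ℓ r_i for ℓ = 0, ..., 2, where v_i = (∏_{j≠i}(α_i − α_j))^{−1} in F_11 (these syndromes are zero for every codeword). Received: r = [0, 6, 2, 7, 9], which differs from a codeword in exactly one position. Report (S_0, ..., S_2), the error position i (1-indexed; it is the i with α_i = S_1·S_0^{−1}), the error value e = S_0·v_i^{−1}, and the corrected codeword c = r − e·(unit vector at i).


S = (7, 6, 2), error at position 2, error magnitude e = 5, c = [0, 1, 2, 7, 9].

Step 1: column multipliers v_i = (∏_{j≠i}(α_i − α_j))^{−1} mod 11.
  i = 1 (α = 3): (3−4)(3−5)(3−10)(3−1) = (−1)·(−2)·(−7)·2 = −28 ≡ 5, so v_1 = 5^{−1} = 9 (mod 11).
  i = 2 (α = 4): (4−3)(4−5)(4−10)(4−1) = 1·(−1)·(−6)·3 = 18 ≡ 7, so v_2 = 7^{−1} = 8 (mod 11).
  i = 3 (α = 5): (5−3)(5−4)(5−10)(5−1) = 2·1·(−5)·4 = −40 ≡ 4, so v_3 = 4^{−1} = 3 (mod 11).
  i = 4 (α = 10): (10−3)(10−4)(10−5)(10−1) = 7·6·5·9 = 1890 ≡ 9, so v_4 = 9^{−1} = 5 (mod 11).
  i = 5 (α = 1): (1−3)(1−4)(1−5)(1−10) = (−2)·(−3)·(−4)·(−9) = 216 ≡ 7, so v_5 = 7^{−1} = 8 (mod 11).
  v = [9, 8, 3, 5, 8].
Step 2: syndromes of r = [0, 6, 2, 7, 9] (all sums mod 11).
  S_0 = Σ v_i r_i = 9·0 + 8·6 + 3·2 + 5·7 + 8·9 = 161 ≡ 7.
  S_1 = Σ v_i α_i r_i = 9·3·0 + 8·4·6 + 3·5·2 + 5·10·7 + 8·1·9 = 644 ≡ 6.
  α_i^2 mod 11 = [9, 5, 3, 1, 1].
  S_2 = Σ v_i α_i^2 r_i = 9·9·0 + 8·5·6 + 3·3·2 + 5·1·7 + 8·1·9 = 365 ≡ 2.
  S = (7, 6, 2) ≠ 0, so r is not a codeword (an error is present).
Step 3: locate the error. For a single error e at position i, S_ℓ = v_i·e·α_i^ℓ, so α_err = S_1/S_0.
  S_0^{−1} = 7^{−1} = 8 (mod 11), so α_err = 6·8 = 48 ≡ 4 = α_2. Error position i = 2.
  Consistency check: S_2/S_1 = 2·2 = 4 ≡ 4 = α_err ✓ (single-error assumption holds).
Step 4: error magnitude e = S_0/v_2 = S_0·∏_{j≠2}(α_2 − α_j) = 7·7 = 49 ≡ 5 (mod 11).
Step 5: correct position 2: c_2 = r_2 − e = 6 − 5 ≡ 1 (mod 11). Hence c = [0, 1, 2, 7, 9].
  Check: interpolating c through the α_i gives m(x) = 8 + 1·x (degree < 2) with m(α_i) = c_i for every i, so c is indeed a codeword.


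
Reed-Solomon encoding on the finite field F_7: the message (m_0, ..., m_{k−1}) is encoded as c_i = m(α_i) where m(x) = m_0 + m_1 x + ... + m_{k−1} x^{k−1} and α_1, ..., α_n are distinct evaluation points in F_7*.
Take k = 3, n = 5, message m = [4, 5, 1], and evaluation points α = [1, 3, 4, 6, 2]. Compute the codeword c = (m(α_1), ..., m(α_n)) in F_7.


c = [3, 0, 5, 0, 4]

Message polynomial: m(x) = 4 + 5·x + 1·x^2 (mod 7).
For each evaluation point α_i, compute m(α_i) mod 7:
  α_1 = 1: Horner steps 1 → 6 → 3, so m(1) = 3.
  α_2 = 3: Horner steps 1 → 1 → 0, so m(3) = 0.
  α_3 = 4: Horner steps 1 → 2 → 5, so m(4) = 5.
  α_4 = 6: Horner steps 1 → 4 → 0, so m(6) = 0.
  α_5 = 2: Horner steps 1 → 0 → 4, so m(2) = 4.
Codeword c = [3, 0, 5, 0, 4] ∈ F_7^5.


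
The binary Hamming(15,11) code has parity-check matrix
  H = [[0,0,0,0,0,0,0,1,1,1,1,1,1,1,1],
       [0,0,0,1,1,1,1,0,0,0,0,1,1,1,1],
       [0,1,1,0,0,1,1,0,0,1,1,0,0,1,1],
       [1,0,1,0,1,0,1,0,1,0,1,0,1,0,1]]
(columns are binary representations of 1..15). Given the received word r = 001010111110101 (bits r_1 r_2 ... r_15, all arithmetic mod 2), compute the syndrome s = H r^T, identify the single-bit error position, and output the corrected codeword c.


s = (0, 0, 1, 1)^T, error position = 3, corrected codeword c = 000010111110101

Compute s = H r^T mod 2 one row at a time:
  s_1 = 1 + 1 + 1 + 1 + 0 + 1 + 0 + 1 = 6 ≡ 0 (mod 2).
  s_2 = 0 + 1 + 0 + 1 + 0 + 1 + 0 + 1 = 4 ≡ 0 (mod 2).
  s_3 = 0 + 1 + 0 + 1 + 1 + 1 + 0 + 1 = 5 ≡ 1 (mod 2).
  s_4 = 0 + 1 + 1 + 1 + 1 + 1 + 1 + 1 = 7 ≡ 1 (mod 2).
s = (0, 0, 1, 1)^T — this equals column 3 of H (binary 0011), so error is at position 3.
Correct: flip bit 3 of r = 001010111110101 to get c = 000010111110101.


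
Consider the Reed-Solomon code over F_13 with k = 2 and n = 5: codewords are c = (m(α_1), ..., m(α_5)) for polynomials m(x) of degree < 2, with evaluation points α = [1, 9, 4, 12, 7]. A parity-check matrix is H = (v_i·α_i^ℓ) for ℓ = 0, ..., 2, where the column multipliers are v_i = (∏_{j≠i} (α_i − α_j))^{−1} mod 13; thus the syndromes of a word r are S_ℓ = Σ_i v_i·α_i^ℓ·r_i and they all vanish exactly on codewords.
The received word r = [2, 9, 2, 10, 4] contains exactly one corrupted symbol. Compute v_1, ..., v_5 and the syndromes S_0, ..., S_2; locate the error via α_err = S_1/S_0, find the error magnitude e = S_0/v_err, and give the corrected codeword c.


S = (3, 12, 9), error at position 3, error magnitude e = 12, c = [2, 9, 3, 10, 4].

Step 1: column multipliers v_i = (∏_{j≠i}(α_i − α_j))^{−1} mod 13.
  i = 1 (α = 1): (1−9)(1−4)(1−12)(1−7) = (−8)·(−3)·(−11)·(−6) = 1584 ≡ 11, so v_1 = 11^{−1} = 6 (mod 13).
  i = 2 (α = 9): (9−1)(9−4)(9−12)(9−7) = 8·5·(−3)·2 = −240 ≡ 7, so v_2 = 7^{−1} = 2 (mod 13).
  i = 3 (α = 4): (4−1)(4−9)(4−12)(4−7) = 3·(−5)·(−8)·(−3) = −360 ≡ 4, so v_3 = 4^{−1} = 10 (mod 13).
  i = 4 (α = 12): (12−1)(12−9)(12−4)(12−7) = 11·3·8·5 = 1320 ≡ 7, so v_4 = 7^{−1} = 2 (mod 13).
  i = 5 (α = 7): (7−1)(7−9)(7−4)(7−12) = 6·(−2)·3·(−5) = 180 ≡ 11, so v_5 = 11^{−1} = 6 (mod 13).
  v = [6, 2, 10, 2, 6].
Step 2: syndromes of r = [2, 9, 2, 10, 4] (all sums mod 13).
  S_0 = Σ v_i r_i = 6·2 + 2·9 + 10·2 + 2·10 + 6·4 = 94 ≡ 3.
  S_1 = Σ v_i α_i r_i = 6·1·2 + 2·9·9 + 10·4·2 + 2·12·10 + 6·7·4 = 662 ≡ 12.
  α_i^2 mod 13 = [1, 3, 3, 1, 10].
  S_2 = Σ v_i α_i^2 r_i = 6·1·2 + 2·3·9 + 10·3·2 + 2·1·10 + 6·10·4 = 386 ≡ 9.
  S = (3, 12, 9) ≠ 0, so r is not a codeword (an error is present).
Step 3: locate the error. For a single error e at position i, S_ℓ = v_i·e·α_i^ℓ, so α_err = S_1/S_0.
  S_0^{−1} = 3^{−1} = 9 (mod 13), so α_err = 12·9 = 108 ≡ 4 = α_3. Error position i = 3.
  Consistency check: S_2/S_1 = 9·12 = 108 ≡ 4 = α_err ✓ (single-error assumption holds).
Step 4: error magnitude e = S_0/v_3 = S_0·∏_{j≠3}(α_3 − α_j) = 3·4 = 12 ≡ 12 (mod 13).
Step 5: correct position 3: c_3 = r_3 − e = 2 − 12 ≡ 3 (mod 13). Hence c = [2, 9, 3, 10, 4].
  Check: interpolating c through the α_i gives m(x) = 6 + 9·x (degree < 2) with m(α_i) = c_i for every i, so c is indeed a codeword.


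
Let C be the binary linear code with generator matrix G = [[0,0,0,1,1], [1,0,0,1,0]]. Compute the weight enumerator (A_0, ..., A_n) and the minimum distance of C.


Weight distribution: A_0 = 1, A_2 = 3. Minimum distance d = 2.

Enumerate all 2^2 = 4 messages m ∈ F_2^2.
For each, compute codeword c = mG in F_2^5, then tally its weight.
  m = 00 → c = 00000, weight = 0.
  m = 10 → c = 00011, weight = 2.
  m = 01 → c = 10010, weight = 2.
  m = 11 → c = 10001, weight = 2.
Tally weights:
  weight 0: 1 codewords.
  weight 2: 3 codewords.
Minimum distance d = smallest w > 0 with A_w > 0 = 2.
Sanity: Σ A_w = 4 = 2^2 = 4 ✓.


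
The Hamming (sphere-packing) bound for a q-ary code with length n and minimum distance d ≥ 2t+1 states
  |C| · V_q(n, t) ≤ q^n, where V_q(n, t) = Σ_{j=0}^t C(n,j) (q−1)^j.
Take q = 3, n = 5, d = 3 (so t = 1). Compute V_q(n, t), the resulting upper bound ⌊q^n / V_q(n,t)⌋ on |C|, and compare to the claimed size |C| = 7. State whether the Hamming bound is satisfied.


V_q(n, t) = 11, q^n = 243, Hamming bound = 22, |C| = 7 ≤ bound (satisfied).

Step 1: Compute V_q(n, t) = Σ_{j=0}^1 C(n, j) (q−1)^j.
  j = 0: C(5,0)·(2)^0 = 1·1 = 1.
  j = 1: C(5,1)·(2)^1 = 5·2 = 10.
  V_q(n, t) = 1 + 10 = 11.
Step 2: q^n = 3^5 = 243.
Step 3: Hamming bound ⌊q^n / V_q(n,t)⌋ = ⌊243/11⌋ = 22.
Step 4: Compare |C| = 7 to 22: satisfied.
The claimed |C| lies below the Hamming bound.


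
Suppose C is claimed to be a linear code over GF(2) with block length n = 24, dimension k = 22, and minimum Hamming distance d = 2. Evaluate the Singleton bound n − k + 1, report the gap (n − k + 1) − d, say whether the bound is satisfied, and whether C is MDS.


Singleton RHS = n − k + 1 = 3, slack = 1, bound satisfied, not MDS.

Singleton bound: d ≤ n − k + 1.
Here n = 24, k = 22, so n − k + 1 = 3.
Given d = 2, check d ≤ 3: YES.
Slack = (n − k + 1) − d = 1.
The code is NOT MDS (slack = 1 > 0).
Description: the claimed parameters are [24, 22, 2]_2; such a code would be non-MDS.


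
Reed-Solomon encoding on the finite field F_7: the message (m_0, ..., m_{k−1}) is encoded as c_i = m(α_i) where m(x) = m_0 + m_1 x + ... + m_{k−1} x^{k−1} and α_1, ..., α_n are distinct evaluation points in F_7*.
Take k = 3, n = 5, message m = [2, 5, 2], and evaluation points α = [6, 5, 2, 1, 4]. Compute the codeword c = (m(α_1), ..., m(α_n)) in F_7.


c = [6, 0, 6, 2, 5]

Message polynomial: m(x) = 2 + 5·x + 2·x^2 (mod 7).
For each evaluation point α_i, compute m(α_i) mod 7:
  α_1 = 6: Horner steps 2 → 3 → 6, so m(6) = 6.
  α_2 = 5: Horner steps 2 → 1 → 0, so m(5) = 0.
  α_3 = 2: Horner steps 2 → 2 → 6, so m(2) = 6.
  α_4 = 1: Horner steps 2 → 0 → 2, so m(1) = 2.
  α_5 = 4: Horner steps 2 → 6 → 5, so m(4) = 5.
Codeword c = [6, 0, 6, 2, 5] ∈ F_7^5.


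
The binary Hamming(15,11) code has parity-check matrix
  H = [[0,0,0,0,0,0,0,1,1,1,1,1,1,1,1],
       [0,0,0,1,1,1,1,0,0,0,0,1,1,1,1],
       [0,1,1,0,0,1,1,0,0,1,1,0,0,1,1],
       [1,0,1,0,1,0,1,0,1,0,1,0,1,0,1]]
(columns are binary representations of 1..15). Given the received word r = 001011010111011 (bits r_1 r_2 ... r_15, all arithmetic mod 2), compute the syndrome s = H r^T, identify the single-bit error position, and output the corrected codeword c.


s = (0, 1, 0, 0)^T, error position = 4, corrected codeword c = 001111010111011

Compute s = H r^T mod 2 one row at a time:
  s_1 = 1 + 0 + 1 + 1 + 1 + 0 + 1 + 1 = 6 ≡ 0 (mod 2).
  s_2 = 0 + 1 + 1 + 0 + 1 + 0 + 1 + 1 = 5 ≡ 1 (mod 2).
  s_3 = 0 + 1 + 1 + 0 + 1 + 1 + 1 + 1 = 6 ≡ 0 (mod 2).
  s_4 = 0 + 1 + 1 + 0 + 0 + 1 + 0 + 1 = 4 ≡ 0 (mod 2).
s = (0, 1, 0, 0)^T — this equals column 4 of H (binary 0100), so error is at position 4.
Correct: flip bit 4 of r = 001011010111011 to get c = 001111010111011.


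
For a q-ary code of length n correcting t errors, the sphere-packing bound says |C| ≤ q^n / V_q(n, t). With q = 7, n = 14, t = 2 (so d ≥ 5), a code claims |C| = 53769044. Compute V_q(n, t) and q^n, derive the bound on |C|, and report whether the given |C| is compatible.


V_q(n, t) = 3361, q^n = 678223072849, Hamming bound = 201792047, |C| = 53769044 ≤ bound (satisfied).

Step 1: Compute V_q(n, t) = Σ_{j=0}^2 C(n, j) (q−1)^j.
  j = 0: C(14,0)·(6)^0 = 1·1 = 1.
  j = 1: C(14,1)·(6)^1 = 14·6 = 84.
  j = 2: C(14,2)·(6)^2 = 91·36 = 3276.
  V_q(n, t) = 1 + 84 + 3276 = 3361.
Step 2: q^n = 7^14 = 678223072849.
Step 3: Hamming bound ⌊q^n / V_q(n,t)⌋ = ⌊678223072849/3361⌋ = 201792047.
Step 4: Compare |C| = 53769044 to 201792047: satisfied.
The claimed |C| lies below the Hamming bound.


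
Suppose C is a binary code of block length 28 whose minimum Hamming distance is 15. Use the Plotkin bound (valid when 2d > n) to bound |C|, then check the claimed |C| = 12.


Plotkin bound M ≤ 14; given |C| = 12 ≤ bound (satisfied).

Check applicability: 2d = 30, n = 28.
2d − n = 2 > 0, so Plotkin applies.
Compute d/(2d−n) = 15/2 ≈ 7.5000.
⌊d/(2d−n)⌋ = 7.
Plotkin bound: M ≤ 2·7 = 14.
Given |C| = 12, check: satisfied.
This |C| is below the Plotkin bound.


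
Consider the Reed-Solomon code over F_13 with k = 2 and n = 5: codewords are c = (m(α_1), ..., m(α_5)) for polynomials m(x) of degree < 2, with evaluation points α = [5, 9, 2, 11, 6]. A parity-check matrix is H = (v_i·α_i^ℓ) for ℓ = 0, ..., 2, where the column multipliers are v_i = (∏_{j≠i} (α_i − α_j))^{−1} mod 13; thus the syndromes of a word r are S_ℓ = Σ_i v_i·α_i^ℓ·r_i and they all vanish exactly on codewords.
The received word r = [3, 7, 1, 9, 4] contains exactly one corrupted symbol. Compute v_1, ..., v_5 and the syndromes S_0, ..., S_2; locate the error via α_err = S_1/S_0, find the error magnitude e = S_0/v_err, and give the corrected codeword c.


S = (7, 1, 2), error at position 3, error magnitude e = 1, c = [3, 7, 0, 9, 4].

Step 1: column multipliers v_i = (∏_{j≠i}(α_i − α_j))^{−1} mod 13.
  i = 1 (α = 5): (5−9)(5−2)(5−11)(5−6) = (−4)·3·(−6)·(−1) = −72 ≡ 6, so v_1 = 6^{−1} = 11 (mod 13).
  i = 2 (α = 9): (9−5)(9−2)(9−11)(9−6) = 4·7·(−2)·3 = −168 ≡ 1, so v_2 = 1^{−1} = 1 (mod 13).
  i = 3 (α = 2): (2−5)(2−9)(2−11)(2−6) = (−3)·(−7)·(−9)·(−4) = 756 ≡ 2, so v_3 = 2^{−1} = 7 (mod 13).
  i = 4 (α = 11): (11−5)(11−9)(11−2)(11−6) = 6·2·9·5 = 540 ≡ 7, so v_4 = 7^{−1} = 2 (mod 13).
  i = 5 (α = 6): (6−5)(6−9)(6−2)(6−11) = 1·(−3)·4·(−5) = 60 ≡ 8, so v_5 = 8^{−1} = 5 (mod 13).
  v = [11, 1, 7, 2, 5].
Step 2: syndromes of r = [3, 7, 1, 9, 4] (all sums mod 13).
  S_0 = Σ v_i r_i = 11·3 + 1·7 + 7·1 + 2·9 + 5·4 = 85 ≡ 7.
  S_1 = Σ v_i α_i r_i = 11·5·3 + 1·9·7 + 7·2·1 + 2·11·9 + 5·6·4 = 560 ≡ 1.
  α_i^2 mod 13 = [12, 3, 4, 4, 10].
  S_2 = Σ v_i α_i^2 r_i = 11·12·3 + 1·3·7 + 7·4·1 + 2·4·9 + 5·10·4 = 717 ≡ 2.
  S = (7, 1, 2) ≠ 0, so r is not a codeword (an error is present).
Step 3: locate the error. For a single error e at position i, S_ℓ = v_i·e·α_i^ℓ, so α_err = S_1/S_0.
  S_0^{−1} = 7^{−1} = 2 (mod 13), so α_err = 1·2 = 2 ≡ 2 = α_3. Error position i = 3.
  Consistency check: S_2/S_1 = 2·1 = 2 ≡ 2 = α_err ✓ (single-error assumption holds).
Step 4: error magnitude e = S_0/v_3 = S_0·∏_{j≠3}(α_3 − α_j) = 7·2 = 14 ≡ 1 (mod 13).
Step 5: correct position 3: c_3 = r_3 − e = 1 − 1 ≡ 0 (mod 13). Hence c = [3, 7, 0, 9, 4].
  Check: interpolating c through the α_i gives m(x) = 11 + 1·x (degree < 2) with m(α_i) = c_i for every i, so c is indeed a codeword.


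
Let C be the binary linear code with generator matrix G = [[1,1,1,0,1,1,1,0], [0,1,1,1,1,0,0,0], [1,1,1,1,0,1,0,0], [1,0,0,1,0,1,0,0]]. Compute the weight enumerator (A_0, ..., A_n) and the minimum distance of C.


Weight distribution: A_0 = 1, A_1 = 1, A_2 = 2, A_3 = 4, A_4 = 3, A_5 = 3, A_6 = 2. Minimum distance d = 1.

Enumerate all 2^4 = 16 messages m ∈ F_2^4.
For each, compute codeword c = mG in F_2^8, then tally its weight.
  m = 0000 → c = 00000000, weight = 0.
  m = 1000 → c = 11101110, weight = 6.
  m = 0100 → c = 01111000, weight = 4.
  m = 1100 → c = 10010110, weight = 4.
  m = 0010 → c = 11110100, weight = 5.
  m = 1010 → c = 00011010, weight = 3.
  m = 0110 → c = 10001100, weight = 3.
  m = 1110 → c = 01100010, weight = 3.
  m = 0001 → c = 10010100, weight = 3.
  m = 1001 → c = 01111010, weight = 5.
  m = 0101 → c = 11101100, weight = 5.
  m = 1101 → c = 00000010, weight = 1.
  m = 0011 → c = 01100000, weight = 2.
  m = 1011 → c = 10001110, weight = 4.
  m = 0111 → c = 00011000, weight = 2.
  m = 1111 → c = 11110110, weight = 6.
Tally weights:
  weight 0: 1 codewords.
  weight 1: 1 codewords.
  weight 2: 2 codewords.
  weight 3: 4 codewords.
  weight 4: 3 codewords.
  weight 5: 3 codewords.
  weight 6: 2 codewords.
Minimum distance d = smallest w > 0 with A_w > 0 = 1.
Sanity: Σ A_w = 16 = 2^4 = 16 ✓.


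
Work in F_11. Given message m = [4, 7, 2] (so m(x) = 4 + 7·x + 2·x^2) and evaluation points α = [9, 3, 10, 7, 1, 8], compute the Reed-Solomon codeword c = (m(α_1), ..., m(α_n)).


c = [9, 10, 10, 8, 2, 1]

Message polynomial: m(x) = 4 + 7·x + 2·x^2 (mod 11).
For each evaluation point α_i, compute m(α_i) mod 11:
  α_1 = 9: Horner steps 2 → 3 → 9, so m(9) = 9.
  α_2 = 3: Horner steps 2 → 2 → 10, so m(3) = 10.
  α_3 = 10: Horner steps 2 → 5 → 10, so m(10) = 10.
  α_4 = 7: Horner steps 2 → 10 → 8, so m(7) = 8.
  α_5 = 1: Horner steps 2 → 9 → 2, so m(1) = 2.
  α_6 = 8: Horner steps 2 → 1 → 1, so m(8) = 1.
Codeword c = [9, 10, 10, 8, 2, 1] ∈ F_11^6.


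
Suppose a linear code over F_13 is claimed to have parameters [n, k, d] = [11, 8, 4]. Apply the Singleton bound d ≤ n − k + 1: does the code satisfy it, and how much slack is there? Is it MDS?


Singleton RHS = n − k + 1 = 4, slack = 0, bound satisfied, MDS.

Singleton bound: d ≤ n − k + 1.
Here n = 11, k = 8, so n − k + 1 = 4.
Given d = 4, check d ≤ 4: YES.
Slack = (n − k + 1) − d = 0.
The code is MDS (slack = 0).
Description: the claimed parameters are [11, 8, 4]_13; such a code would be MDS (meets Singleton bound).


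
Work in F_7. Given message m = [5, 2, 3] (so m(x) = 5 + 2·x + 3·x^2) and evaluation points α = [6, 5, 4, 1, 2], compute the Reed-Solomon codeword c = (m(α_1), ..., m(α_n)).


c = [6, 6, 5, 3, 0]

Message polynomial: m(x) = 5 + 2·x + 3·x^2 (mod 7).
For each evaluation point α_i, compute m(α_i) mod 7:
  α_1 = 6: Horner steps 3 → 6 → 6, so m(6) = 6.
  α_2 = 5: Horner steps 3 → 3 → 6, so m(5) = 6.
  α_3 = 4: Horner steps 3 → 0 → 5, so m(4) = 5.
  α_4 = 1: Horner steps 3 → 5 → 3, so m(1) = 3.
  α_5 = 2: Horner steps 3 → 1 → 0, so m(2) = 0.
Codeword c = [6, 6, 5, 3, 0] ∈ F_7^5.


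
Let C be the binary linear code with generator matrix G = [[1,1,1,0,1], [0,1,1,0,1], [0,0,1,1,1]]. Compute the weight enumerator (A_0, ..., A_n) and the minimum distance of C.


Weight distribution: A_0 = 1, A_1 = 1, A_2 = 1, A_3 = 3, A_4 = 2. Minimum distance d = 1.

Enumerate all 2^3 = 8 messages m ∈ F_2^3.
For each, compute codeword c = mG in F_2^5, then tally its weight.
  m = 000 → c = 00000, weight = 0.
  m = 100 → c = 11101, weight = 4.
  m = 010 → c = 01101, weight = 3.
  m = 110 → c = 10000, weight = 1.
  m = 001 → c = 00111, weight = 3.
  m = 101 → c = 11010, weight = 3.
  m = 011 → c = 01010, weight = 2.
  m = 111 → c = 10111, weight = 4.
Tally weights:
  weight 0: 1 codewords.
  weight 1: 1 codewords.
  weight 2: 1 codewords.
  weight 3: 3 codewords.
  weight 4: 2 codewords.
Minimum distance d = smallest w > 0 with A_w > 0 = 1.
Sanity: Σ A_w = 8 = 2^3 = 8 ✓.


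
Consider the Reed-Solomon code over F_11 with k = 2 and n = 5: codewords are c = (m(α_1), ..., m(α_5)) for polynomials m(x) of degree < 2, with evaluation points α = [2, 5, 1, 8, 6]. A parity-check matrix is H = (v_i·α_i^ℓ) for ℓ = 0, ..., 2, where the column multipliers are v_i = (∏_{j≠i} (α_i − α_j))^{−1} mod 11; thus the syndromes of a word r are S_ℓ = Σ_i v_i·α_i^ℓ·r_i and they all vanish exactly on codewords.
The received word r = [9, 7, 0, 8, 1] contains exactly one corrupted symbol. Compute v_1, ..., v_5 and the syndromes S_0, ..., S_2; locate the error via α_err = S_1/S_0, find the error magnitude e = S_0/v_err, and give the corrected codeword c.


S = (5, 3, 4), error at position 2, error magnitude e = 4, c = [9, 3, 0, 8, 1].

Step 1: column multipliers v_i = (∏_{j≠i}(α_i − α_j))^{−1} mod 11.
  i = 1 (α = 2): (2−5)(2−1)(2−8)(2−6) = (−3)·1·(−6)·(−4) = −72 ≡ 5, so v_1 = 5^{−1} = 9 (mod 11).
  i = 2 (α = 5): (5−2)(5−1)(5−8)(5−6) = 3·4·(−3)·(−1) = 36 ≡ 3, so v_2 = 3^{−1} = 4 (mod 11).
  i = 3 (α = 1): (1−2)(1−5)(1−8)(1−6) = (−1)·(−4)·(−7)·(−5) = 140 ≡ 8, so v_3 = 8^{−1} = 7 (mod 11).
  i = 4 (α = 8): (8−2)(8−5)(8−1)(8−6) = 6·3·7·2 = 252 ≡ 10, so v_4 = 10^{−1} = 10 (mod 11).
  i = 5 (α = 6): (6−2)(6−5)(6−1)(6−8) = 4·1·5·(−2) = −40 ≡ 4, so v_5 = 4^{−1} = 3 (mod 11).
  v = [9, 4, 7, 10, 3].
Step 2: syndromes of r = [9, 7, 0, 8, 1] (all sums mod 11).
  S_0 = Σ v_i r_i = 9·9 + 4·7 + 7·0 + 10·8 + 3·1 = 192 ≡ 5.
  S_1 = Σ v_i α_i r_i = 9·2·9 + 4·5·7 + 7·1·0 + 10·8·8 + 3·6·1 = 960 ≡ 3.
  α_i^2 mod 11 = [4, 3, 1, 9, 3].
  S_2 = Σ v_i α_i^2 r_i = 9·4·9 + 4·3·7 + 7·1·0 + 10·9·8 + 3·3·1 = 1137 ≡ 4.
  S = (5, 3, 4) ≠ 0, so r is not a codeword (an error is present).
Step 3: locate the error. For a single error e at position i, S_ℓ = v_i·e·α_i^ℓ, so α_err = S_1/S_0.
  S_0^{−1} = 5^{−1} = 9 (mod 11), so α_err = 3·9 = 27 ≡ 5 = α_2. Error position i = 2.
  Consistency check: S_2/S_1 = 4·4 = 16 ≡ 5 = α_err ✓ (single-error assumption holds).
Step 4: error magnitude e = S_0/v_2 = S_0·∏_{j≠2}(α_2 − α_j) = 5·3 = 15 ≡ 4 (mod 11).
Step 5: correct position 2: c_2 = r_2 − e = 7 − 4 ≡ 3 (mod 11). Hence c = [9, 3, 0, 8, 1].
  Check: interpolating c through the α_i gives m(x) = 2 + 9·x (degree < 2) with m(α_i) = c_i for every i, so c is indeed a codeword.


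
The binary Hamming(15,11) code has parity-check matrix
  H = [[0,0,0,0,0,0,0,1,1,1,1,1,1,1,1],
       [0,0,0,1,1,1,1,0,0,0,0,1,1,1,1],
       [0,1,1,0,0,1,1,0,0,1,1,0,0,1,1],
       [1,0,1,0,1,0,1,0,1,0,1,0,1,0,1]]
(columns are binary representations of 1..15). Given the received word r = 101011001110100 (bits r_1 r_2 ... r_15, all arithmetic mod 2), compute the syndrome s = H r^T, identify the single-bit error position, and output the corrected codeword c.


s = (0, 1, 0, 0)^T, error position = 4, corrected codeword c = 101111001110100

Compute s = H r^T mod 2 one row at a time:
  s_1 = 0 + 1 + 1 + 1 + 0 + 1 + 0 + 0 = 4 ≡ 0 (mod 2).
  s_2 = 0 + 1 + 1 + 0 + 0 + 1 + 0 + 0 = 3 ≡ 1 (mod 2).
  s_3 = 0 + 1 + 1 + 0 + 1 + 1 + 0 + 0 = 4 ≡ 0 (mod 2).
  s_4 = 1 + 1 + 1 + 0 + 1 + 1 + 1 + 0 = 6 ≡ 0 (mod 2).
s = (0, 1, 0, 0)^T — this equals column 4 of H (binary 0100), so error is at position 4.
Correct: flip bit 4 of r = 101011001110100 to get c = 101111001110100.


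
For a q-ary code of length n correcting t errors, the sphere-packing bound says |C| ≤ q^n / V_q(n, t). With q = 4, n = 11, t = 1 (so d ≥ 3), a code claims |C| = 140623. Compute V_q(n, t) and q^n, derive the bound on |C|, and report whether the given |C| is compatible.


V_q(n, t) = 34, q^n = 4194304, Hamming bound = 123361, |C| = 140623 > bound (violated).

Step 1: Compute V_q(n, t) = Σ_{j=0}^1 C(n, j) (q−1)^j.
  j = 0: C(11,0)·(3)^0 = 1·1 = 1.
  j = 1: C(11,1)·(3)^1 = 11·3 = 33.
  V_q(n, t) = 1 + 33 = 34.
Step 2: q^n = 4^11 = 4194304.
Step 3: Hamming bound ⌊q^n / V_q(n,t)⌋ = ⌊4194304/34⌋ = 123361.
Step 4: Compare |C| = 140623 to 123361: violated.
The claimed |C| lies above the Hamming bound, so no 4-ary code of length 11 with d ≥ 3 can have 140623 codewords.


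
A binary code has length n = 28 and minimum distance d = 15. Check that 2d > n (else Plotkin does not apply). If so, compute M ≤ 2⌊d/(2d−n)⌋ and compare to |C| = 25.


Plotkin bound M ≤ 14; given |C| = 25 > bound (violated).

Check applicability: 2d = 30, n = 28.
2d − n = 2 > 0, so Plotkin applies.
Compute d/(2d−n) = 15/2 ≈ 7.5000.
⌊d/(2d−n)⌋ = 7.
Plotkin bound: M ≤ 2·7 = 14.
Given |C| = 25, check: VIOLATED.
This |C| is above the Plotkin bound, so no binary code with n = 28, d = 15 and 25 codewords exists.


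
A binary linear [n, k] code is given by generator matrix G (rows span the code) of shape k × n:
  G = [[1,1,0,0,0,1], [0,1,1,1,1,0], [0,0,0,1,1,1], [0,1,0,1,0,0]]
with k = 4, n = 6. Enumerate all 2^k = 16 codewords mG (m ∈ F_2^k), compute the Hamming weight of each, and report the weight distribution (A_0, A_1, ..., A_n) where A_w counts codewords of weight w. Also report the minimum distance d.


Weight distribution: A_0 = 1, A_2 = 4, A_3 = 6, A_4 = 3, A_5 = 2. Minimum distance d = 2.

Enumerate all 2^4 = 16 messages m ∈ F_2^4.
For each, compute codeword c = mG in F_2^6, then tally its weight.
  m = 0000 → c = 000000, weight = 0.
  m = 1000 → c = 110001, weight = 3.
  m = 0100 → c = 011110, weight = 4.
  m = 1100 → c = 101111, weight = 5.
  m = 0010 → c = 000111, weight = 3.
  m = 1010 → c = 110110, weight = 4.
  m = 0110 → c = 011001, weight = 3.
  m = 1110 → c = 101000, weight = 2.
  m = 0001 → c = 010100, weight = 2.
  m = 1001 → c = 100101, weight = 3.
  m = 0101 → c = 001010, weight = 2.
  m = 1101 → c = 111011, weight = 5.
  m = 0011 → c = 010011, weight = 3.
  m = 1011 → c = 100010, weight = 2.
  m = 0111 → c = 001101, weight = 3.
  m = 1111 → c = 111100, weight = 4.
Tally weights:
  weight 0: 1 codewords.
  weight 2: 4 codewords.
  weight 3: 6 codewords.
  weight 4: 3 codewords.
  weight 5: 2 codewords.
Minimum distance d = smallest w > 0 with A_w > 0 = 2.
Sanity: Σ A_w = 16 = 2^4 = 16 ✓.


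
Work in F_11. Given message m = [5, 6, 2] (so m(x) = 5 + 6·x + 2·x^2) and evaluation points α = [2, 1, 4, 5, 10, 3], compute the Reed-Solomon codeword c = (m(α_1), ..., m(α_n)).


c = [3, 2, 6, 8, 1, 8]

Message polynomial: m(x) = 5 + 6·x + 2·x^2 (mod 11).
For each evaluation point α_i, compute m(α_i) mod 11:
  α_1 = 2: Horner steps 2 → 10 → 3, so m(2) = 3.
  α_2 = 1: Horner steps 2 → 8 → 2, so m(1) = 2.
  α_3 = 4: Horner steps 2 → 3 → 6, so m(4) = 6.
  α_4 = 5: Horner steps 2 → 5 → 8, so m(5) = 8.
  α_5 = 10: Horner steps 2 → 4 → 1, so m(10) = 1.
  α_6 = 3: Horner steps 2 → 1 → 8, so m(3) = 8.
Codeword c = [3, 2, 6, 8, 1, 8] ∈ F_11^6.


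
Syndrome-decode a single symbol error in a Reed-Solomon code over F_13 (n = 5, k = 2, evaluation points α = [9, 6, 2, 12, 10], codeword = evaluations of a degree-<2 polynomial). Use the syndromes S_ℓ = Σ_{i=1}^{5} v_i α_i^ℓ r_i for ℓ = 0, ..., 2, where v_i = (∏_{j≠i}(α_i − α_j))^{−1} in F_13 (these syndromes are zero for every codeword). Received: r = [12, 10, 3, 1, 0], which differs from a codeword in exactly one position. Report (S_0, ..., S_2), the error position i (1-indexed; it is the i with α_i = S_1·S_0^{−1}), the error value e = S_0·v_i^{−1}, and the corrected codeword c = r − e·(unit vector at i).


S = (9, 12, 3), error at position 5, error magnitude e = 9, c = [12, 10, 3, 1, 4].

Step 1: column multipliers v_i = (∏_{j≠i}(α_i − α_j))^{−1} mod 13.
  i = 1 (α = 9): (9−6)(9−2)(9−12)(9−10) = 3·7·(−3)·(−1) = 63 ≡ 11, so v_1 = 11^{−1} = 6 (mod 13).
  i = 2 (α = 6): (6−9)(6−2)(6−12)(6−10) = (−3)·4·(−6)·(−4) = −288 ≡ 11, so v_2 = 11^{−1} = 6 (mod 13).
  i = 3 (α = 2): (2−9)(2−6)(2−12)(2−10) = (−7)·(−4)·(−10)·(−8) = 2240 ≡ 4, so v_3 = 4^{−1} = 10 (mod 13).
  i = 4 (α = 12): (12−9)(12−6)(12−2)(12−10) = 3·6·10·2 = 360 ≡ 9, so v_4 = 9^{−1} = 3 (mod 13).
  i = 5 (α = 10): (10−9)(10−6)(10−2)(10−12) = 1·4·8·(−2) = −64 ≡ 1, so v_5 = 1^{−1} = 1 (mod 13).
  v = [6, 6, 10, 3, 1].
Step 2: syndromes of r = [12, 10, 3, 1, 0] (all sums mod 13).
  S_0 = Σ v_i r_i = 6·12 + 6·10 + 10·3 + 3·1 + 1·0 = 165 ≡ 9.
  S_1 = Σ v_i α_i r_i = 6·9·12 + 6·6·10 + 10·2·3 + 3·12·1 + 1·10·0 = 1104 ≡ 12.
  α_i^2 mod 13 = [3, 10, 4, 1, 9].
  S_2 = Σ v_i α_i^2 r_i = 6·3·12 + 6·10·10 + 10·4·3 + 3·1·1 + 1·9·0 = 939 ≡ 3.
  S = (9, 12, 3) ≠ 0, so r is not a codeword (an error is present).
Step 3: locate the error. For a single error e at position i, S_ℓ = v_i·e·α_i^ℓ, so α_err = S_1/S_0.
  S_0^{−1} = 9^{−1} = 3 (mod 13), so α_err = 12·3 = 36 ≡ 10 = α_5. Error position i = 5.
  Consistency check: S_2/S_1 = 3·12 = 36 ≡ 10 = α_err ✓ (single-error assumption holds).
Step 4: error magnitude e = S_0/v_5 = S_0·∏_{j≠5}(α_5 − α_j) = 9·1 = 9 ≡ 9 (mod 13).
Step 5: correct position 5: c_5 = r_5 − e = 0 − 9 ≡ 4 (mod 13). Hence c = [12, 10, 3, 1, 4].
  Check: interpolating c through the α_i gives m(x) = 6 + 5·x (degree < 2) with m(α_i) = c_i for every i, so c is indeed a codeword.


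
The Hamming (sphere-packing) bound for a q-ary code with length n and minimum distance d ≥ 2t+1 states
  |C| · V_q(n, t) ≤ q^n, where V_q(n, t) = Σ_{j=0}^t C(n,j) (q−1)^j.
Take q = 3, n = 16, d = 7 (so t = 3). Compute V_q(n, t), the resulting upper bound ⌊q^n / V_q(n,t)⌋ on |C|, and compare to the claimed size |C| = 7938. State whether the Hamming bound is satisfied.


V_q(n, t) = 4993, q^n = 43046721, Hamming bound = 8621, |C| = 7938 ≤ bound (satisfied).

Step 1: Compute V_q(n, t) = Σ_{j=0}^3 C(n, j) (q−1)^j.
  j = 0: C(16,0)·(2)^0 = 1·1 = 1.
  j = 1: C(16,1)·(2)^1 = 16·2 = 32.
  j = 2: C(16,2)·(2)^2 = 120·4 = 480.
  j = 3: C(16,3)·(2)^3 = 560·8 = 4480.
  V_q(n, t) = 1 + 32 + 480 + 4480 = 4993.
Step 2: q^n = 3^16 = 43046721.
Step 3: Hamming bound ⌊q^n / V_q(n,t)⌋ = ⌊43046721/4993⌋ = 8621.
Step 4: Compare |C| = 7938 to 8621: satisfied.
The claimed |C| lies below the Hamming bound.


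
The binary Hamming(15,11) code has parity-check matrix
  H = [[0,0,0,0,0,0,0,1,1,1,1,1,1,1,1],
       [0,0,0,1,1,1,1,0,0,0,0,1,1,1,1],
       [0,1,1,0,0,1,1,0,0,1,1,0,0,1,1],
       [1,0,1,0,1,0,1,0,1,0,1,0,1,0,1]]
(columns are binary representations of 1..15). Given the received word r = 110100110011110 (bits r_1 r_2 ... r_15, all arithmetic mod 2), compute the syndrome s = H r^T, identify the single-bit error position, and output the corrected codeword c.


s = (1, 1, 0, 0)^T, error position = 12, corrected codeword c = 110100110010110

Compute s = H r^T mod 2 one row at a time:
  s_1 = 1 + 0 + 0 + 1 + 1 + 1 + 1 + 0 = 5 ≡ 1 (mod 2).
  s_2 = 1 + 0 + 0 + 1 + 1 + 1 + 1 + 0 = 5 ≡ 1 (mod 2).
  s_3 = 1 + 0 + 0 + 1 + 0 + 1 + 1 + 0 = 4 ≡ 0 (mod 2).
  s_4 = 1 + 0 + 0 + 1 + 0 + 1 + 1 + 0 = 4 ≡ 0 (mod 2).
s = (1, 1, 0, 0)^T — this equals column 12 of H (binary 1100), so error is at position 12.
Correct: flip bit 12 of r = 110100110011110 to get c = 110100110010110.


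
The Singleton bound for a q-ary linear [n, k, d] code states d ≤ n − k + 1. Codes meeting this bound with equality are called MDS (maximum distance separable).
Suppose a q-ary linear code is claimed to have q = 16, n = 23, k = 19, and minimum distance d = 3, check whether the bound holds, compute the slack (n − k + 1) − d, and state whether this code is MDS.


Singleton RHS = n − k + 1 = 5, slack = 2, bound satisfied, not MDS.

Singleton bound: d ≤ n − k + 1.
Here n = 23, k = 19, so n − k + 1 = 5.
Given d = 3, check d ≤ 5: YES.
Slack = (n − k + 1) − d = 2.
The code is NOT MDS (slack = 2 > 0).
Description: the claimed parameters are [23, 19, 3]_16; such a code would be non-MDS.


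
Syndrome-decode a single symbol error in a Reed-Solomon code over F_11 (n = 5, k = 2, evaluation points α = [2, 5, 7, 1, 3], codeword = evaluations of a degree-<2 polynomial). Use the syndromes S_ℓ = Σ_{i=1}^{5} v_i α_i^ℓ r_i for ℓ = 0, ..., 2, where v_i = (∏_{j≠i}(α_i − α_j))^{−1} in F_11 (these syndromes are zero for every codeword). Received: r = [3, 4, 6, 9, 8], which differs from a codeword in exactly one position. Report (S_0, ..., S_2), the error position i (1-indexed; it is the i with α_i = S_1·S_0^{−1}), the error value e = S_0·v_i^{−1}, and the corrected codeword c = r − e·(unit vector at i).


S = (9, 1, 5), error at position 2, error magnitude e = 8, c = [3, 7, 6, 9, 8].

Step 1: column multipliers v_i = (∏_{j≠i}(α_i − α_j))^{−1} mod 11.
  i = 1 (α = 2): (2−5)(2−7)(2−1)(2−3) = (−3)·(−5)·1·(−1) = −15 ≡ 7, so v_1 = 7^{−1} = 8 (mod 11).
  i = 2 (α = 5): (5−2)(5−7)(5−1)(5−3) = 3·(−2)·4·2 = −48 ≡ 7, so v_2 = 7^{−1} = 8 (mod 11).
  i = 3 (α = 7): (7−2)(7−5)(7−1)(7−3) = 5·2·6·4 = 240 ≡ 9, so v_3 = 9^{−1} = 5 (mod 11).
  i = 4 (α = 1): (1−2)(1−5)(1−7)(1−3) = (−1)·(−4)·(−6)·(−2) = 48 ≡ 4, so v_4 = 4^{−1} = 3 (mod 11).
  i = 5 (α = 3): (3−2)(3−5)(3−7)(3−1) = 1·(−2)·(−4)·2 = 16 ≡ 5, so v_5 = 5^{−1} = 9 (mod 11).
  v = [8, 8, 5, 3, 9].
Step 2: syndromes of r = [3, 4, 6, 9, 8] (all sums mod 11).
  S_0 = Σ v_i r_i = 8·3 + 8·4 + 5·6 + 3·9 + 9·8 = 185 ≡ 9.
  S_1 = Σ v_i α_i r_i = 8·2·3 + 8·5·4 + 5·7·6 + 3·1·9 + 9·3·8 = 661 ≡ 1.
  α_i^2 mod 11 = [4, 3, 5, 1, 9].
  S_2 = Σ v_i α_i^2 r_i = 8·4·3 + 8·3·4 + 5·5·6 + 3·1·9 + 9·9·8 = 1017 ≡ 5.
  S = (9, 1, 5) ≠ 0, so r is not a codeword (an error is present).
Step 3: locate the error. For a single error e at position i, S_ℓ = v_i·e·α_i^ℓ, so α_err = S_1/S_0.
  S_0^{−1} = 9^{−1} = 5 (mod 11), so α_err = 1·5 = 5 ≡ 5 = α_2. Error position i = 2.
  Consistency check: S_2/S_1 = 5·1 = 5 ≡ 5 = α_err ✓ (single-error assumption holds).
Step 4: error magnitude e = S_0/v_2 = S_0·∏_{j≠2}(α_2 − α_j) = 9·7 = 63 ≡ 8 (mod 11).
Step 5: correct position 2: c_2 = r_2 − e = 4 − 8 ≡ 7 (mod 11). Hence c = [3, 7, 6, 9, 8].
  Check: interpolating c through the α_i gives m(x) = 4 + 5·x (degree < 2) with m(α_i) = c_i for every i, so c is indeed a codeword.


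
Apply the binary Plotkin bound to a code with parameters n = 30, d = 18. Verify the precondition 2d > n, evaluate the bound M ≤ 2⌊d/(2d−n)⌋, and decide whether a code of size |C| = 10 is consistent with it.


Plotkin bound M ≤ 6; given |C| = 10 > bound (violated).

Check applicability: 2d = 36, n = 30.
2d − n = 6 > 0, so Plotkin applies.
Compute d/(2d−n) = 18/6 ≈ 3.0000.
⌊d/(2d−n)⌋ = 3.
Plotkin bound: M ≤ 2·3 = 6.
Given |C| = 10, check: VIOLATED.
This |C| is above the Plotkin bound, so no binary code with n = 30, d = 18 and 10 codewords exists.


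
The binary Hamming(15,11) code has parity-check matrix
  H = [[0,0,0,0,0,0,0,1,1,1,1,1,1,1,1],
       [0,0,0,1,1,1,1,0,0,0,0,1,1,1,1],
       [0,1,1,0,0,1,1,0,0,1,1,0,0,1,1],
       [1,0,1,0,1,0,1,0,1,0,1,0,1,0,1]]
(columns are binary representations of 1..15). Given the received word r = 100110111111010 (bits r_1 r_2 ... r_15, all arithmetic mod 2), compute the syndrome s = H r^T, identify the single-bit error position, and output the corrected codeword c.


s = (0, 1, 0, 1)^T, error position = 5, corrected codeword c = 100100111111010

Compute s = H r^T mod 2 one row at a time:
  s_1 = 1 + 1 + 1 + 1 + 1 + 0 + 1 + 0 = 6 ≡ 0 (mod 2).
  s_2 = 1 + 1 + 0 + 1 + 1 + 0 + 1 + 0 = 5 ≡ 1 (mod 2).
  s_3 = 0 + 0 + 0 + 1 + 1 + 1 + 1 + 0 = 4 ≡ 0 (mod 2).
  s_4 = 1 + 0 + 1 + 1 + 1 + 1 + 0 + 0 = 5 ≡ 1 (mod 2).
s = (0, 1, 0, 1)^T — this equals column 5 of H (binary 0101), so error is at position 5.
Correct: flip bit 5 of r = 100110111111010 to get c = 100100111111010.
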